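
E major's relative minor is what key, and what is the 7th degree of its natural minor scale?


Reasoning:
The relative minor shares the major's key signature and starts on its 6th degree
6th degree = a major 6th above the tonic; a major 6th above E is C#
→ relative minor of E major is C# minor
C# natural minor scale: C# D# E F# G# A B
= C# minor; 7th degree = B


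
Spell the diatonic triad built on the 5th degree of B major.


B major scale: B C# D# E F# G# A#
Diatonic triad on degree 5 stacks scale notes 5, 7, 2: F# A# C#
F#→A# = 4 semitones; F#→C# = 7 semitones → major triad
= F# A# C# (major)


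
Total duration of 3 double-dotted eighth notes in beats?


Base eighth note = 1/2 beats
Dot 1 adds half the previous value: +1/4
Dot 2 adds half the previous value: +1/8
One double-dotted eighth = 1/2 + 1/4 + 1/8 = 7/8
3 of them = 3 × 7/8 = 21/8
= 21/8 beats


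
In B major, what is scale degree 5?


Solution.
Major scale pattern: W-W-H-W-W-W-H (2-2-1-2-2-2-1 semitones)
Starting from B:
  B + 2 semitones → C#
  C# + 2 semitones → D#
  D# + 1 semitone → E
  E + 2 semitones → F#
  F# + 2 semitones → G#
  G# + 2 semitones → A#
  A# + 1 semitone → B
Scale: B C# D# E F# G# A#
Degree 5 = F#


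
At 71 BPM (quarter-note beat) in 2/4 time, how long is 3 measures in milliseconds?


Step by step:
Quarter-note beat duration = 60000 / 71 ms
Beats per measure (2/4) = 2
One measure = 2 × 60000 / 71 = 120000 / 71 ms
3 measures = 3 × 120000 / 71 = 360000 / 71
= 5070.4 ms


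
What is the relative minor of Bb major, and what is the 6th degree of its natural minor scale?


Working:
The relative minor shares the major's key signature and starts on its 6th degree
6th degree = a major 6th above the tonic; a major 6th above Bb is G
→ relative minor of Bb major is G minor
G natural minor scale: G A Bb C D Eb F
= G minor; 6th degree = Eb


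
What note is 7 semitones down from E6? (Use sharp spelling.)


E6: chromatic position 4 in octave 6 → absolute = 6×12 + 4 = 76
Transpose down 7: 76 - 7 = 69
69 = 5×12 + 9 → A in octave 5
Result = A5


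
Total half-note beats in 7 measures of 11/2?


Working:
Time signature 11/2: the bottom number 2 means the half note gets one count
The top number 11 means 11 half-note beats per measure
Total = 11 × 7 measures
= 77 half-note beats


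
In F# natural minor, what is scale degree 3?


Working:
Natural minor scale pattern: W-H-W-W-H-W-W (2-1-2-2-1-2-2 semitones)
Starting from F#:
  F# + 2 semitones → G#
  G# + 1 semitone → A
  A + 2 semitones → B
  B + 2 semitones → C#
  C# + 1 semitone → D
  D + 2 semitones → E
  E + 2 semitones → F#
Scale: F# G# A B C# D E
Degree 3 = A


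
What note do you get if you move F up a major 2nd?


Solution.
major 2nd: 2 letter names, 2 semitones
Letter: F + 1 → G
Pitch: F + 2 semitones, spelled as a G → G
= G


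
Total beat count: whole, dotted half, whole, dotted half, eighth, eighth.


Step by step:
Beat values:
  whole = 4 beats
  dotted half = 3 beats
  whole = 4 beats
  dotted half = 3 beats
  eighth = 0.5 beats
  eighth = 0.5 beats
Sum = 4 + 3 + 4 + 3 + 0.5 + 0.5
= 15 beats


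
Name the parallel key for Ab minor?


Step by step:
Parallel keys share the same tonic but differ in mode
Ab minor → parallel is Ab major
= Ab major


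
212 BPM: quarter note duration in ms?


Solution.
One quarter-note beat = 60000 / BPM = 60000 / 212 ms
Duration = 60000 / 212
= 283.0 ms


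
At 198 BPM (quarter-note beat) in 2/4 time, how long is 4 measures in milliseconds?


Solution.
Quarter-note beat duration = 60000 / 198 ms
Beats per measure (2/4) = 2
One measure = 2 × 60000 / 198 = 120000 / 198 ms
4 measures = 4 × 120000 / 198 = 480000 / 198
= 2424.2 ms


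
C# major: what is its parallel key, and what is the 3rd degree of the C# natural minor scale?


Let's work it out.
Parallel keys share the same tonic but differ in mode
C# major → parallel is C# minor
C# natural minor scale: C# D# E F# G# A B
= C# minor; 3rd degree = E


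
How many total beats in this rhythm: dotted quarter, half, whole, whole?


Beat values:
  dotted quarter = 1.5 beats
  half = 2 beats
  whole = 4 beats
  whole = 4 beats
Sum = 1.5 + 2 + 4 + 4
= 11.5 beats


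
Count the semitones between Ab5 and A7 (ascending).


Reasoning:
Absolute semitone position = octave×12 + chromatic position
Ab5: 5×12 + 8 = 68
A7: 7×12 + 9 = 93
Difference = 93 - 68 = 25
= 25 semitones


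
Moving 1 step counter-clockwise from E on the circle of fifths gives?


Reasoning:
Each counter-clockwise step moves down a perfect 5th (= up a perfect 4th)
From E: E → A
= A


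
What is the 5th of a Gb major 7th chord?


Reasoning:
Major 7th chord = root + major 3rd + perfect 5th + major 7th
Seventh chords stack in thirds, so the letter names are G-B-D-F
Root: Gb
Major 3rd above Gb: Bb
Perfect 5th above Gb: Db
Major 7th above Gb: F
The 5th = Db


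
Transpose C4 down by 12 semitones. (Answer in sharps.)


Step by step:
C4: chromatic position 0 in octave 4 → absolute = 4×12 + 0 = 48
Transpose down 12: 48 - 12 = 36
36 = 3×12 + 0 → C in octave 3
Result = C3


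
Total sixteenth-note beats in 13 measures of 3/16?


Time signature 3/16: the bottom number 16 means the sixteenth note gets one count
The top number 3 means 3 sixteenth-note beats per measure
Total = 3 × 13 measures
= 39 sixteenth-note beats


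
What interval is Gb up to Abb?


Letter names: G → A spans 2 letter names → a 2nd
Semitones: Gb → Abb = 1 half-step
A 2nd of 1 semitone is a minor 2nd
= minor 2nd


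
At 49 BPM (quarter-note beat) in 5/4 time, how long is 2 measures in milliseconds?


Let's work it out.
Quarter-note beat duration = 60000 / 49 ms
Beats per measure (5/4) = 5
One measure = 5 × 60000 / 49 = 300000 / 49 ms
2 measures = 2 × 300000 / 49 = 600000 / 49
= 12244.9 ms


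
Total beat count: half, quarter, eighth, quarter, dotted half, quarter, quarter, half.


Reasoning:
Beat values:
  half = 2 beats
  quarter = 1 beat
  eighth = 0.5 beats
  quarter = 1 beat
  dotted half = 3 beats
  quarter = 1 beat
  quarter = 1 beat
  half = 2 beats
Sum = 2 + 1 + 0.5 + 1 + 3 + 1 + 1 + 2
= 11.5 beats


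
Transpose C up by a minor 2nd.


Reasoning:
minor 2nd: 2 letter names, 1 semitones
Letter: C + 1 → D
Pitch: C + 1 semitones, spelled as a D → Db
= Db


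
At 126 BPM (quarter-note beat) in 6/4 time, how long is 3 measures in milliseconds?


Reasoning:
Quarter-note beat duration = 60000 / 126 ms
Beats per measure (6/4) = 6
One measure = 6 × 60000 / 126 = 360000 / 126 ms
3 measures = 3 × 360000 / 126 = 1080000 / 126
= 8571.4 ms


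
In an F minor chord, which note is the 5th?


Solution.
Minor triad = root + minor 3rd (3 semitones) + perfect 5th (7 semitones)
A triad on F stacks thirds, so the chord tones use letter names F-A-C
Root: F
Minor 3rd above F: Ab
Perfect 5th above F: C
The 5th = C


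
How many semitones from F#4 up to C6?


Absolute semitone position = octave×12 + chromatic position
F#4: 4×12 + 6 = 54
C6: 6×12 + 0 = 72
Difference = 72 - 54 = 18
= 18 semitones


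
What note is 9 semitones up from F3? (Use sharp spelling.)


F3: chromatic position 5 in octave 3 → absolute = 3×12 + 5 = 41
Transpose up 9: 41 + 9 = 50
50 = 4×12 + 2 → D in octave 4
Result = D4


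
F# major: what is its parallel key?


Working:
Parallel keys share the same tonic but differ in mode
F# major → parallel is F# minor
= F# minor


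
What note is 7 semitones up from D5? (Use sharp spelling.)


Let's work it out.
D5: chromatic position 2 in octave 5 → absolute = 5×12 + 2 = 62
Transpose up 7: 62 + 7 = 69
69 = 5×12 + 9 → A in octave 5
Result = A5


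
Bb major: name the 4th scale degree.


Major scale pattern: W-W-H-W-W-W-H (2-2-1-2-2-2-1 semitones)
Starting from Bb:
  Bb + 2 semitones → C
  C + 2 semitones → D
  D + 1 semitone → Eb
  Eb + 2 semitones → F
  F + 2 semitones → G
  G + 2 semitones → A
  A + 1 semitone → Bb
Scale: Bb C D Eb F G A
Degree 4 = Eb


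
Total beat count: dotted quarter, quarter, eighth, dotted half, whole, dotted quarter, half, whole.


Working:
Beat values:
  dotted quarter = 1.5 beats
  quarter = 1 beat
  eighth = 0.5 beats
  dotted half = 3 beats
  whole = 4 beats
  dotted quarter = 1.5 beats
  half = 2 beats
  whole = 4 beats
Sum = 1.5 + 1 + 0.5 + 3 + 4 + 1.5 + 2 + 4
= 17.5 beats


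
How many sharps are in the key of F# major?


Working:
Sharp major keys follow the circle of fifths: C(0), G(1), D(2), A(3), E(4), B(5), F#(6), C#(7)
F# major has 6 sharps
Order of sharps: F# C# G# D# A# E# B# → first 6: F#, C#, G#, D#, A#, E#
= 6 sharps


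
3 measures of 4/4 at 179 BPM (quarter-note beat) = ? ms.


Reasoning:
Quarter-note beat duration = 60000 / 179 ms
Beats per measure (4/4) = 4
One measure = 4 × 60000 / 179 = 240000 / 179 ms
3 measures = 3 × 240000 / 179 = 720000 / 179
= 4022.3 ms


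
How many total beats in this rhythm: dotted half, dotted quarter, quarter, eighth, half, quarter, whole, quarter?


Step by step:
Beat values:
  dotted half = 3 beats
  dotted quarter = 1.5 beats
  quarter = 1 beat
  eighth = 0.5 beats
  half = 2 beats
  quarter = 1 beat
  whole = 4 beats
  quarter = 1 beat
Sum = 3 + 1.5 + 1 + 0.5 + 2 + 1 + 4 + 1
= 14 beats


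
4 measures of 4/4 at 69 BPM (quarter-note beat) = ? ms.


Step by step:
Quarter-note beat duration = 60000 / 69 ms
Beats per measure (4/4) = 4
One measure = 4 × 60000 / 69 = 240000 / 69 ms
4 measures = 4 × 240000 / 69 = 960000 / 69
= 13913.0 ms


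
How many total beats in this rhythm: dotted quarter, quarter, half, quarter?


Working:
Beat values:
  dotted quarter = 1.5 beats
  quarter = 1 beat
  half = 2 beats
  quarter = 1 beat
Sum = 1.5 + 1 + 2 + 1
= 5.5 beats


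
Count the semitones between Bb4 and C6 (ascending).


Absolute semitone position = octave×12 + chromatic position
Bb4: 4×12 + 10 = 58
C6: 6×12 + 0 = 72
Difference = 72 - 58 = 14
= 14 semitones


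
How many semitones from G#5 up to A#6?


Working:
Absolute semitone position = octave×12 + chromatic position
G#5: 5×12 + 8 = 68
A#6: 6×12 + 10 = 82
Difference = 82 - 68 = 14
= 14 semitones


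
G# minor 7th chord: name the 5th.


Reasoning:
Minor 7th chord = root + minor 3rd + perfect 5th + minor 7th
Seventh chords stack in thirds, so the letter names are G-B-D-F
Root: G#
Minor 3rd above G#: B
Perfect 5th above G#: D#
Minor 7th above G#: F#
The 5th = D#


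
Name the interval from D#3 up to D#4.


Solution.
Letter names: D → D spans 8 letter names → an octave
Semitones: D#3 → D#4 = 12 half-steps
An octave of 12 semitones is a perfect octave
= perfect octave


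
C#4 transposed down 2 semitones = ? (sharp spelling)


Reasoning:
C#4: chromatic position 1 in octave 4 → absolute = 4×12 + 1 = 49
Transpose down 2: 49 - 2 = 47
47 = 3×12 + 11 → B in octave 3
Result = B3


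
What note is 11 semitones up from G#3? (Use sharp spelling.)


Reasoning:
G#3: chromatic position 8 in octave 3 → absolute = 3×12 + 8 = 44
Transpose up 11: 44 + 11 = 55
55 = 4×12 + 7 → G in octave 4
Result = G4


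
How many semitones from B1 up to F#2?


Absolute semitone position = octave×12 + chromatic position
B1: 1×12 + 11 = 23
F#2: 2×12 + 6 = 30
Difference = 30 - 23 = 7
= 7 semitones


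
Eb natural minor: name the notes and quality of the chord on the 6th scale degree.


Solution.
Eb natural minor scale: Eb F Gb Ab Bb Cb Db
Diatonic triad on degree 6 stacks scale notes 6, 1, 3: Cb Eb Gb
Cb→Eb = 4 semitones; Cb→Gb = 7 semitones → major triad
= Cb Eb Gb (major)


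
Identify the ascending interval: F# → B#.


Step by step:
Letter names: F → B spans 4 letter names → a 4th
Semitones: F# → B# = 6 half-steps
A 4th of 6 semitones is an augmented 4th
= augmented 4th


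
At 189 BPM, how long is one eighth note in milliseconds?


One quarter-note beat = 60000 / BPM = 60000 / 189 ms
Eighth note = 1/2 × quarter note
Duration = 1/2 × 60000 / 189 = 30000 / 189
= 158.7 ms


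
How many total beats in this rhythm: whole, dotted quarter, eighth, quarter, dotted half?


Solution.
Beat values:
  whole = 4 beats
  dotted quarter = 1.5 beats
  eighth = 0.5 beats
  quarter = 1 beat
  dotted half = 3 beats
Sum = 4 + 1.5 + 0.5 + 1 + 3
= 10 beats


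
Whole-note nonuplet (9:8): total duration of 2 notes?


Solution.
Nonuplet: 9 notes occupy the space of 8 whole notes
Space = 8 × 4 = 32 beats
Each nonuplet note = 32 / 9 = 32/9 beats
2 notes = 2 × 32/9 = 64/9
= 64/9 beats


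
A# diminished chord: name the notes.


Reasoning:
Diminished triad = root + minor 3rd (3 semitones) + diminished 5th (6 semitones)
A triad on A# stacks thirds, so the chord tones use letter names A-C-E
Root: A#
Minor 3rd above A#: C#
Diminished 5th above A#: E
Chord = A# C# E


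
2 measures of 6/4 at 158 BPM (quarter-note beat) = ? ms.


Step by step:
Quarter-note beat duration = 60000 / 158 ms
Beats per measure (6/4) = 6
One measure = 6 × 60000 / 158 = 360000 / 158 ms
2 measures = 2 × 360000 / 158 = 720000 / 158
= 4557.0 ms


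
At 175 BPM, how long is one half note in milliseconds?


Reasoning:
One quarter-note beat = 60000 / BPM = 60000 / 175 ms
Half note = 2 × quarter note
Duration = 2 × 60000 / 175 = 120000 / 175
= 685.7 ms


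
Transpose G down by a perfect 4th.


Step by step:
perfect 4th: 4 letter names, 5 semitones
Letter: G - 3 → D
Pitch: G - 5 semitones, spelled as a D → D
= D


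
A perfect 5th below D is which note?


Solution.
A 5th spans 5 letter names, so from D we land on G
A perfect 5th = 7 semitones below D
Spell G at that pitch: G
= G


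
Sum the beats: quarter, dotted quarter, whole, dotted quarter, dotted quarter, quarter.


Beat values:
  quarter = 1 beat
  dotted quarter = 1.5 beats
  whole = 4 beats
  dotted quarter = 1.5 beats
  dotted quarter = 1.5 beats
  quarter = 1 beat
Sum = 1 + 1.5 + 4 + 1.5 + 1.5 + 1
= 10.5 beats


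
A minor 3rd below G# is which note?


A 3rd spans 3 letter names, so from G we land on E
A minor 3rd = 3 semitones below G#
Spell E at that pitch: E#
= E#


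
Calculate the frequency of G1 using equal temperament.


Step by step:
f = 440 × 2^(n/12) where n = semitones from A4
G1: -38 semitones from A4
f = 440 × 2^(-38/12)
f = 49.00 Hz


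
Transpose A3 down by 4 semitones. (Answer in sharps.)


Let's work it out.
A3: chromatic position 9 in octave 3 → absolute = 3×12 + 9 = 45
Transpose down 4: 45 - 4 = 41
41 = 3×12 + 5 → F in octave 3
Result = F3


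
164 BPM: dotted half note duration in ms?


One quarter-note beat = 60000 / BPM = 60000 / 164 ms
Dotted half note = 3 × quarter note
Duration = 3 × 60000 / 164 = 180000 / 164
= 1097.6 ms


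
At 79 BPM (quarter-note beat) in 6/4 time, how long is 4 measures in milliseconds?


Working:
Quarter-note beat duration = 60000 / 79 ms
Beats per measure (6/4) = 6
One measure = 6 × 60000 / 79 = 360000 / 79 ms
4 measures = 4 × 360000 / 79 = 1440000 / 79
= 18227.8 ms


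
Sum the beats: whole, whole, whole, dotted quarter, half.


Reasoning:
Beat values:
  whole = 4 beats
  whole = 4 beats
  whole = 4 beats
  dotted quarter = 1.5 beats
  half = 2 beats
Sum = 4 + 4 + 4 + 1.5 + 2
= 15.5 beats


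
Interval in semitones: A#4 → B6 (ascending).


Let's work it out.
Absolute semitone position = octave×12 + chromatic position
A#4: 4×12 + 10 = 58
B6: 6×12 + 11 = 83
Difference = 83 - 58 = 25
= 25 semitones


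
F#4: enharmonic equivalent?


Step by step:
Enharmonic notes sound the same pitch but are spelled with different letter names
F# and Gb name the same pitch class
= Gb4


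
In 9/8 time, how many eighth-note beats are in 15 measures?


Solution.
Time signature 9/8: the bottom number 8 means the eighth note gets one count
The top number 9 means 9 eighth-note beats per measure
Total = 9 × 15 measures
= 135 eighth-note beats


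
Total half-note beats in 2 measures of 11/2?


Working:
Time signature 11/2: the bottom number 2 means the half note gets one count
The top number 11 means 11 half-note beats per measure
Total = 11 × 2 measures
= 22 half-note beats


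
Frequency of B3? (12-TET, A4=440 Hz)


f = 440 × 2^(n/12) where n = semitones from A4
B3: -10 semitones from A4
f = 440 × 2^(-10/12)
f = 246.94 Hz


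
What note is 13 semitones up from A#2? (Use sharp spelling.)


Step by step:
A#2: chromatic position 10 in octave 2 → absolute = 2×12 + 10 = 34
Transpose up 13: 34 + 13 = 47
47 = 3×12 + 11 → B in octave 3
Result = B3


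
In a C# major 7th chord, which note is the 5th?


Major 7th chord = root + major 3rd + perfect 5th + major 7th
Seventh chords stack in thirds, so the letter names are C-E-G-B
Root: C#
Major 3rd above C#: E#
Perfect 5th above C#: G#
Major 7th above C#: B#
The 5th = G#


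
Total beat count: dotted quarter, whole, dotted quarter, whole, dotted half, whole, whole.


Beat values:
  dotted quarter = 1.5 beats
  whole = 4 beats
  dotted quarter = 1.5 beats
  whole = 4 beats
  dotted half = 3 beats
  whole = 4 beats
  whole = 4 beats
Sum = 1.5 + 4 + 1.5 + 4 + 3 + 4 + 4
= 22 beats


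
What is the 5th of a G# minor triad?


Let's work it out.
Minor triad = root + minor 3rd (3 semitones) + perfect 5th (7 semitones)
A triad on G# stacks thirds, so the chord tones use letter names G-B-D
Root: G#
Minor 3rd above G#: B
Perfect 5th above G#: D#
The 5th = D#


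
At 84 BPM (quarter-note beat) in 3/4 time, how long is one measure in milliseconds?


Let's work it out.
Quarter-note beat duration = 60000 / 84 ms
Beats per measure (3/4) = 3
One measure = 3 × 60000 / 84 = 180000 / 84 ms
= 2142.9 ms


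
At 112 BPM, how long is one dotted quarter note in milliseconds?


One quarter-note beat = 60000 / BPM = 60000 / 112 ms
Dotted quarter note = 3/2 × quarter note
Duration = 3/2 × 60000 / 112 = 90000 / 112
= 803.6 ms


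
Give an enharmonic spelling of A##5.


Enharmonic notes sound the same pitch but are spelled with different letter names
A## and B name the same pitch class
= B5


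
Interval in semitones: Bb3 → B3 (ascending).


Solution.
Absolute semitone position = octave×12 + chromatic position
Bb3: 3×12 + 10 = 46
B3: 3×12 + 11 = 47
Difference = 47 - 46 = 1
= 1 semitone


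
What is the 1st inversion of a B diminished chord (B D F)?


Working:
Root position: B D F
1st inversion: move root up an octave
Bass note: D
Notes (bottom to top) = D F B


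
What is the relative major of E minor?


Solution.
The relative major shares the key signature and is a minor 3rd above the minor tonic
A minor 3rd above E is G
→ relative major of E minor is G major
= G major


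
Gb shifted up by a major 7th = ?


major 7th: 7 letter names, 11 semitones
Letter: G + 6 → F
Pitch: Gb + 11 semitones, spelled as an F → F
= F


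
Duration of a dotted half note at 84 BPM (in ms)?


Solution.
One quarter-note beat = 60000 / BPM = 60000 / 84 ms
Dotted half note = 3 × quarter note
Duration = 3 × 60000 / 84 = 180000 / 84
= 2142.9 ms


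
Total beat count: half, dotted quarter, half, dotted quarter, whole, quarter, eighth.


Reasoning:
Beat values:
  half = 2 beats
  dotted quarter = 1.5 beats
  half = 2 beats
  dotted quarter = 1.5 beats
  whole = 4 beats
  quarter = 1 beat
  eighth = 0.5 beats
Sum = 2 + 1.5 + 2 + 1.5 + 4 + 1 + 0.5
= 12.5 beats


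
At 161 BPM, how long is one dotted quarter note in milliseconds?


One quarter-note beat = 60000 / BPM = 60000 / 161 ms
Dotted quarter note = 3/2 × quarter note
Duration = 3/2 × 60000 / 161 = 90000 / 161
= 559.0 ms


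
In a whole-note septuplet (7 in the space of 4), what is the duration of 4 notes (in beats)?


Step by step:
Septuplet: 7 notes occupy the space of 4 whole notes
Space = 4 × 4 = 16 beats
Each septuplet note = 16 / 7 = 16/7 beats
4 notes = 4 × 16/7 = 64/7
= 64/7 beats


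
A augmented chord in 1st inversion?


Solution.
Root position: A C# E#
1st inversion: move root up an octave
Bass note: C#
Notes (bottom to top) = C# E# A


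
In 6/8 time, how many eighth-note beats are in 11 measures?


Time signature 6/8: the bottom number 8 means the eighth note gets one count
The top number 6 means 6 eighth-note beats per measure
Total = 6 × 11 measures
= 66 eighth-note beats


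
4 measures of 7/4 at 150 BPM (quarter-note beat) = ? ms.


Reasoning:
Quarter-note beat duration = 60000 / 150 ms
Beats per measure (7/4) = 7
One measure = 7 × 60000 / 150 = 420000 / 150 ms
4 measures = 4 × 420000 / 150 = 1680000 / 150
= 11200.0 ms


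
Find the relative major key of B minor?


Reasoning:
The relative major shares the key signature and is a minor 3rd above the minor tonic
A minor 3rd above B is D
→ relative major of B minor is D major
= D major


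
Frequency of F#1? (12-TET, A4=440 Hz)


Working:
f = 440 × 2^(n/12) where n = semitones from A4
F#1: -39 semitones from A4
f = 440 × 2^(-39/12)
f = 46.25 Hz


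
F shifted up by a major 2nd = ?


major 2nd: 2 letter names, 2 semitones
Letter: F + 1 → G
Pitch: F + 2 semitones, spelled as a G → G
= G


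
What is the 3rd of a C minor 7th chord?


Reasoning:
Minor 7th chord = root + minor 3rd + perfect 5th + minor 7th
Seventh chords stack in thirds, so the letter names are C-E-G-B
Root: C
Minor 3rd above C: Eb
Perfect 5th above C: G
Minor 7th above C: Bb
The 3rd = Eb


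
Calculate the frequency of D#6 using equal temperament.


Reasoning:
f = 440 × 2^(n/12) where n = semitones from A4
D#6: 18 semitones from A4
f = 440 × 2^(18/12)
f = 1244.51 Hz


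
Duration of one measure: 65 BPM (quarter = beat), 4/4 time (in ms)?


Quarter-note beat duration = 60000 / 65 ms
Beats per measure (4/4) = 4
One measure = 4 × 60000 / 65 = 240000 / 65 ms
= 3692.3 ms


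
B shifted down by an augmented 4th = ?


Working:
augmented 4th: 4 letter names, 6 semitones
Letter: B - 3 → F
Pitch: B - 6 semitones, spelled as an F → F
= F


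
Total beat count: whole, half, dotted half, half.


Step by step:
Beat values:
  whole = 4 beats
  half = 2 beats
  dotted half = 3 beats
  half = 2 beats
Sum = 4 + 2 + 3 + 2
= 11 beats


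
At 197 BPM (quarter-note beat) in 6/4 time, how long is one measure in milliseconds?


Reasoning:
Quarter-note beat duration = 60000 / 197 ms
Beats per measure (6/4) = 6
One measure = 6 × 60000 / 197 = 360000 / 197 ms
= 1827.4 ms


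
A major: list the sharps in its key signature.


Step by step:
Sharp major keys follow the circle of fifths: C(0), G(1), D(2), A(3), E(4), B(5), F#(6), C#(7)
A major has 3 sharps
Order of sharps: F# C# G# D# A# E# B# → first 3: F#, C#, G#
= F#, C#, G#


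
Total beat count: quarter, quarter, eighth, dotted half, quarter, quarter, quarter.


Beat values:
  quarter = 1 beat
  quarter = 1 beat
  eighth = 0.5 beats
  dotted half = 3 beats
  quarter = 1 beat
  quarter = 1 beat
  quarter = 1 beat
Sum = 1 + 1 + 0.5 + 3 + 1 + 1 + 1
= 8.5 beats


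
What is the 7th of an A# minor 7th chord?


Reasoning:
Minor 7th chord = root + minor 3rd + perfect 5th + minor 7th
Seventh chords stack in thirds, so the letter names are A-C-E-G
Root: A#
Minor 3rd above A#: C#
Perfect 5th above A#: E#
Minor 7th above A#: G#
The 7th = G#


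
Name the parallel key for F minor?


Parallel keys share the same tonic but differ in mode
F minor → parallel is F major
= F major


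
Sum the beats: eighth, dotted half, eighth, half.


Reasoning:
Beat values:
  eighth = 0.5 beats
  dotted half = 3 beats
  eighth = 0.5 beats
  half = 2 beats
Sum = 0.5 + 3 + 0.5 + 2
= 6 beats


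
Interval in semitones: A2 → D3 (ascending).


Step by step:
Absolute semitone position = octave×12 + chromatic position
A2: 2×12 + 9 = 33
D3: 3×12 + 2 = 38
Difference = 38 - 33 = 5
= 5 semitones


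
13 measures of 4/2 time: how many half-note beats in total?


Working:
Time signature 4/2: the bottom number 2 means the half note gets one count
The top number 4 means 4 half-note beats per measure
Total = 4 × 13 measures
= 52 half-note beats


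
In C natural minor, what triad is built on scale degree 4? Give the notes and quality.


Let's work it out.
C natural minor scale: C D Eb F G Ab Bb
Diatonic triad on degree 4 stacks scale notes 4, 6, 1: F Ab C
F→Ab = 3 semitones; F→C = 7 semitones → minor triad
= F Ab C (minor)


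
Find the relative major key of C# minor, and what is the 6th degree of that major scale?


Reasoning:
The relative major shares the key signature and is a minor 3rd above the minor tonic
A minor 3rd above C# is E
→ relative major of C# minor is E major
E major scale: E F# G# A B C# D#
= E major; 6th degree = C#


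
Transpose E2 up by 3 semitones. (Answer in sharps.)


E2: chromatic position 4 in octave 2 → absolute = 2×12 + 4 = 28
Transpose up 3: 28 + 3 = 31
31 = 2×12 + 7 → G in octave 2
Result = G2


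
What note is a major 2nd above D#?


Working:
A 2nd spans 2 letter names, so from D we land on E
A major 2nd = 2 semitones above D#
Spell E at that pitch: E#
= E#


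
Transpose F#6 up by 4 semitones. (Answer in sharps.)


Let's work it out.
F#6: chromatic position 6 in octave 6 → absolute = 6×12 + 6 = 78
Transpose up 4: 78 + 4 = 82
82 = 6×12 + 10 → A# in octave 6
Result = A#6


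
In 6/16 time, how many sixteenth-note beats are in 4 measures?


Step by step:
Time signature 6/16: the bottom number 16 means the sixteenth note gets one count
The top number 6 means 6 sixteenth-note beats per measure
Total = 6 × 4 measures
= 24 sixteenth-note beats


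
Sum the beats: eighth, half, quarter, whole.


Working:
Beat values:
  eighth = 0.5 beats
  half = 2 beats
  quarter = 1 beat
  whole = 4 beats
Sum = 0.5 + 2 + 1 + 4
= 7.5 beats


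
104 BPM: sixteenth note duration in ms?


Solution.
One quarter-note beat = 60000 / BPM = 60000 / 104 ms
Sixteenth note = 1/4 × quarter note
Duration = 1/4 × 60000 / 104 = 15000 / 104
= 144.2 ms


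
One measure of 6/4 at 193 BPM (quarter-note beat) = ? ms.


Solution.
Quarter-note beat duration = 60000 / 193 ms
Beats per measure (6/4) = 6
One measure = 6 × 60000 / 193 = 360000 / 193 ms
= 1865.3 ms


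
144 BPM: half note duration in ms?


Step by step:
One quarter-note beat = 60000 / BPM = 60000 / 144 ms
Half note = 2 × quarter note
Duration = 2 × 60000 / 144 = 120000 / 144
= 833.3 ms


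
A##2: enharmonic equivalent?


Let's work it out.
Enharmonic notes sound the same pitch but are spelled with different letter names
A## and B name the same pitch class
= B2


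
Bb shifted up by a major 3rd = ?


Reasoning:
major 3rd: 3 letter names, 4 semitones
Letter: B + 2 → D
Pitch: Bb + 4 semitones, spelled as a D → D
= D


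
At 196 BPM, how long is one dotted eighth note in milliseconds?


Reasoning:
One quarter-note beat = 60000 / BPM = 60000 / 196 ms
Dotted eighth note = 3/4 × quarter note
Duration = 3/4 × 60000 / 196 = 45000 / 196
= 229.6 ms


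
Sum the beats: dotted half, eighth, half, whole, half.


Beat values:
  dotted half = 3 beats
  eighth = 0.5 beats
  half = 2 beats
  whole = 4 beats
  half = 2 beats
Sum = 3 + 0.5 + 2 + 4 + 2
= 11.5 beats


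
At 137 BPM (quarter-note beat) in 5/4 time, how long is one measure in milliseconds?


Reasoning:
Quarter-note beat duration = 60000 / 137 ms
Beats per measure (5/4) = 5
One measure = 5 × 60000 / 137 = 300000 / 137 ms
= 2189.8 ms


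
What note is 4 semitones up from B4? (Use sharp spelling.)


B4: chromatic position 11 in octave 4 → absolute = 4×12 + 11 = 59
Transpose up 4: 59 + 4 = 63
63 = 5×12 + 3 → D# in octave 5
Result = D#5


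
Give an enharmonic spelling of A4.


Enharmonic notes sound the same pitch but are spelled with different letter names
A and G## name the same pitch class
= G##4


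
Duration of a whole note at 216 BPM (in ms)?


Reasoning:
One quarter-note beat = 60000 / BPM = 60000 / 216 ms
Whole note = 4 × quarter note
Duration = 4 × 60000 / 216 = 240000 / 216
= 1111.1 ms


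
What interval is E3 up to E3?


Letter names: E → E spans 1 letter name → a unison
Semitones: E3 → E3 = 0 half-steps
A unison of 0 semitones is a perfect unison
= perfect unison


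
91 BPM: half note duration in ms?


Reasoning:
One quarter-note beat = 60000 / BPM = 60000 / 91 ms
Half note = 2 × quarter note
Duration = 2 × 60000 / 91 = 120000 / 91
= 1318.7 ms


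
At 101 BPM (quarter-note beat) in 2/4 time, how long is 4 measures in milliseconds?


Reasoning:
Quarter-note beat duration = 60000 / 101 ms
Beats per measure (2/4) = 2
One measure = 2 × 60000 / 101 = 120000 / 101 ms
4 measures = 4 × 120000 / 101 = 480000 / 101
= 4752.5 ms


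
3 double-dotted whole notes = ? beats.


Solution.
Base whole note = 4 beats
Dot 1 adds half the previous value: +2
Dot 2 adds half the previous value: +1
One double-dotted whole = 4 + 2 + 1 = 7
3 of them = 3 × 7 = 21
= 21 beats


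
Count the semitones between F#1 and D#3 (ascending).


Solution.
Absolute semitone position = octave×12 + chromatic position
F#1: 1×12 + 6 = 18
D#3: 3×12 + 3 = 39
Difference = 39 - 18 = 21
= 21 semitones


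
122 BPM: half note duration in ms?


Working:
One quarter-note beat = 60000 / BPM = 60000 / 122 ms
Half note = 2 × quarter note
Duration = 2 × 60000 / 122 = 120000 / 122
= 983.6 ms


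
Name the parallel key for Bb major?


Solution.
Parallel keys share the same tonic but differ in mode
Bb major → parallel is Bb minor
= Bb minor


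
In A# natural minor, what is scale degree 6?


Reasoning:
Natural minor scale pattern: W-H-W-W-H-W-W (2-1-2-2-1-2-2 semitones)
Starting from A#:
  A# + 2 semitones → B#
  B# + 1 semitone → C#
  C# + 2 semitones → D#
  D# + 2 semitones → E#
  E# + 1 semitone → F#
  F# + 2 semitones → G#
  G# + 2 semitones → A#
Scale: A# B# C# D# E# F# G#
Degree 6 = F#


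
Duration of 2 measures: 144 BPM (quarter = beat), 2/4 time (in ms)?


Step by step:
Quarter-note beat duration = 60000 / 144 ms
Beats per measure (2/4) = 2
One measure = 2 × 60000 / 144 = 120000 / 144 ms
2 measures = 2 × 120000 / 144 = 240000 / 144
= 1666.7 ms


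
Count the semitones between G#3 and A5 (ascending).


Reasoning:
Absolute semitone position = octave×12 + chromatic position
G#3: 3×12 + 8 = 44
A5: 5×12 + 9 = 69
Difference = 69 - 44 = 25
= 25 semitones


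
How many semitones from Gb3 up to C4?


Working:
Absolute semitone position = octave×12 + chromatic position
Gb3: 3×12 + 6 = 42
C4: 4×12 + 0 = 48
Difference = 48 - 42 = 6
= 6 semitones


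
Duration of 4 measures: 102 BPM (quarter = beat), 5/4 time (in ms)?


Step by step:
Quarter-note beat duration = 60000 / 102 ms
Beats per measure (5/4) = 5
One measure = 5 × 60000 / 102 = 300000 / 102 ms
4 measures = 4 × 300000 / 102 = 1200000 / 102
= 11764.7 ms


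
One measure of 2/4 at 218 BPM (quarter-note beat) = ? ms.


Step by step:
Quarter-note beat duration = 60000 / 218 ms
Beats per measure (2/4) = 2
One measure = 2 × 60000 / 218 = 120000 / 218 ms
= 550.5 ms


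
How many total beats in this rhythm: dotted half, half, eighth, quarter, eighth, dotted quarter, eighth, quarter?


Beat values:
  dotted half = 3 beats
  half = 2 beats
  eighth = 0.5 beats
  quarter = 1 beat
  eighth = 0.5 beats
  dotted quarter = 1.5 beats
  eighth = 0.5 beats
  quarter = 1 beat
Sum = 3 + 2 + 0.5 + 1 + 0.5 + 1.5 + 0.5 + 1
= 10 beats


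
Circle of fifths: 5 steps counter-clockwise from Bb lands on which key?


Step by step:
Each counter-clockwise step moves down a perfect 5th (= up a perfect 4th)
From Bb: Bb → Eb → Ab → Db → F#/Gb → B
= B


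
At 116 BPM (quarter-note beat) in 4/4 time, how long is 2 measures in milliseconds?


Working:
Quarter-note beat duration = 60000 / 116 ms
Beats per measure (4/4) = 4
One measure = 4 × 60000 / 116 = 240000 / 116 ms
2 measures = 2 × 240000 / 116 = 480000 / 116
= 4137.9 ms


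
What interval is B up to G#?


Working:
Letter names: B → G spans 6 letter names → a 6th
Semitones: B → G# = 9 half-steps
A 6th of 9 semitones is a major 6th
= major 6th


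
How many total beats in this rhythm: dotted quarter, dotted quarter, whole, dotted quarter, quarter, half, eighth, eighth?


Let's work it out.
Beat values:
  dotted quarter = 1.5 beats
  dotted quarter = 1.5 beats
  whole = 4 beats
  dotted quarter = 1.5 beats
  quarter = 1 beat
  half = 2 beats
  eighth = 0.5 beats
  eighth = 0.5 beats
Sum = 1.5 + 1.5 + 4 + 1.5 + 1 + 2 + 0.5 + 0.5
= 12.5 beats


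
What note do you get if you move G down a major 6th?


Reasoning:
major 6th: 6 letter names, 9 semitones
Letter: G - 5 → B
Pitch: G - 9 semitones, spelled as a B → Bb
= Bb


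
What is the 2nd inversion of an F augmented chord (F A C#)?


Reasoning:
Root position: F A C#
2nd inversion: move root and 3rd up an octave
Bass note: C#
Notes (bottom to top) = C# F A


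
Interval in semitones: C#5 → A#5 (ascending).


Working:
Absolute semitone position = octave×12 + chromatic position
C#5: 5×12 + 1 = 61
A#5: 5×12 + 10 = 70
Difference = 70 - 61 = 9
= 9 semitones


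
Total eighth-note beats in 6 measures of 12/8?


Time signature 12/8: the bottom number 8 means the eighth note gets one count
The top number 12 means 12 eighth-note beats per measure
Total = 12 × 6 measures
= 72 eighth-note beats


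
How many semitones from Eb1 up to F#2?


Working:
Absolute semitone position = octave×12 + chromatic position
Eb1: 1×12 + 3 = 15
F#2: 2×12 + 6 = 30
Difference = 30 - 15 = 15
= 15 semitones


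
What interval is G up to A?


Letter names: G → A spans 2 letter names → a 2nd
Semitones: G → A = 2 half-steps
A 2nd of 2 semitones is a major 2nd
= major 2nd


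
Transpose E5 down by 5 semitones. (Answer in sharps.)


Working:
E5: chromatic position 4 in octave 5 → absolute = 5×12 + 4 = 64
Transpose down 5: 64 - 5 = 59
59 = 4×12 + 11 → B in octave 4
Result = B4


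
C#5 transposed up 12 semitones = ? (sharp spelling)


Working:
C#5: chromatic position 1 in octave 5 → absolute = 5×12 + 1 = 61
Transpose up 12: 61 + 12 = 73
73 = 6×12 + 1 → C# in octave 6
Result = C#6


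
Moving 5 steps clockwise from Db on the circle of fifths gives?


Let's work it out.
Each clockwise step on the circle of fifths moves up a perfect 5th
From Db: Db → Ab → Eb → Bb → F → C
= C


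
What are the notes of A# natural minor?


Natural minor scale pattern: W-H-W-W-H-W-W (2-1-2-2-1-2-2 semitones)
Starting from A#:
  A# + 2 semitones → B#
  B# + 1 semitone → C#
  C# + 2 semitones → D#
  D# + 2 semitones → E#
  E# + 1 semitone → F#
  F# + 2 semitones → G#
  G# + 2 semitones → A#
Scale = A# B# C# D# E# F# G#


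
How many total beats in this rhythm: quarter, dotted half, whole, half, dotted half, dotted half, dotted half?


Working:
Beat values:
  quarter = 1 beat
  dotted half = 3 beats
  whole = 4 beats
  half = 2 beats
  dotted half = 3 beats
  dotted half = 3 beats
  dotted half = 3 beats
Sum = 1 + 3 + 4 + 2 + 3 + 3 + 3
= 19 beats


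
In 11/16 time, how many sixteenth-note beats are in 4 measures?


Solution.
Time signature 11/16: the bottom number 16 means the sixteenth note gets one count
The top number 11 means 11 sixteenth-note beats per measure
Total = 11 × 4 measures
= 44 sixteenth-note beats


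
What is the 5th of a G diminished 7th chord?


Step by step:
Diminished 7th chord = root + minor 3rd + diminished 5th + diminished 7th
Seventh chords stack in thirds, so the letter names are G-B-D-F
Root: G
Minor 3rd above G: Bb
Diminished 5th above G: Db
Diminished 7th above G: Fb
The 5th = Db


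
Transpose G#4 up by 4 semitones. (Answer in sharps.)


Step by step:
G#4: chromatic position 8 in octave 4 → absolute = 4×12 + 8 = 56
Transpose up 4: 56 + 4 = 60
60 = 5×12 + 0 → C in octave 5
Result = C5


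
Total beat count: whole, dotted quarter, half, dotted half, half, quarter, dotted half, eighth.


Beat values:
  whole = 4 beats
  dotted quarter = 1.5 beats
  half = 2 beats
  dotted half = 3 beats
  half = 2 beats
  quarter = 1 beat
  dotted half = 3 beats
  eighth = 0.5 beats
Sum = 4 + 1.5 + 2 + 3 + 2 + 1 + 3 + 0.5
= 17 beats


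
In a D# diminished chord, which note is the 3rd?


Let's work it out.
Diminished triad = root + minor 3rd (3 semitones) + diminished 5th (6 semitones)
A triad on D# stacks thirds, so the chord tones use letter names D-F-A
Root: D#
Minor 3rd above D#: F#
Diminished 5th above D#: A
The 3rd = F#


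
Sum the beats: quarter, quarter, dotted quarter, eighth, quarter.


Step by step:
Beat values:
  quarter = 1 beat
  quarter = 1 beat
  dotted quarter = 1.5 beats
  eighth = 0.5 beats
  quarter = 1 beat
Sum = 1 + 1 + 1.5 + 0.5 + 1
= 5 beats


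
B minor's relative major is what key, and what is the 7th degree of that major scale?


The relative major shares the key signature and is a minor 3rd above the minor tonic
A minor 3rd above B is D
→ relative major of B minor is D major
D major scale: D E F# G A B C#
= D major; 7th degree = C#


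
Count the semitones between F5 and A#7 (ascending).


Working:
Absolute semitone position = octave×12 + chromatic position
F5: 5×12 + 5 = 65
A#7: 7×12 + 10 = 94
Difference = 94 - 65 = 29
= 29 semitones


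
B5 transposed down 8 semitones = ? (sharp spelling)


B5: chromatic position 11 in octave 5 → absolute = 5×12 + 11 = 71
Transpose down 8: 71 - 8 = 63
63 = 5×12 + 3 → D# in octave 5
Result = D#5


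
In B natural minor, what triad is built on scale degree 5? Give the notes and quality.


Working:
B natural minor scale: B C# D E F# G A
Diatonic triad on degree 5 stacks scale notes 5, 7, 2: F# A C#
F#→A = 3 semitones; F#→C# = 7 semitones → minor triad
= F# A C# (minor)


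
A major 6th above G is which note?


Let's work it out.
A 6th spans 6 letter names, so from G we land on E
A major 6th = 9 semitones above G
Spell E at that pitch: E
= E


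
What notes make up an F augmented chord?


Solution.
Augmented triad = root + major 3rd (4 semitones) + augmented 5th (8 semitones)
A triad on F stacks thirds, so the chord tones use letter names F-A-C
Root: F
Major 3rd above F: A
Augmented 5th above F: C#
Chord = F A C#


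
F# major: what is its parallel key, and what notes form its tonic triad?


Parallel keys share the same tonic but differ in mode
F# major → parallel is F# minor
Tonic triad of F# minor = F# A C#
= F# minor; triad = F# A C#


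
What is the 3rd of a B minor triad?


Step by step:
Minor triad = root + minor 3rd (3 semitones) + perfect 5th (7 semitones)
A triad on B stacks thirds, so the chord tones use letter names B-D-F
Root: B
Minor 3rd above B: D
Perfect 5th above B: F#
The 3rd = D


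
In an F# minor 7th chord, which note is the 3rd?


Minor 7th chord = root + minor 3rd + perfect 5th + minor 7th
Seventh chords stack in thirds, so the letter names are F-A-C-E
Root: F#
Minor 3rd above F#: A
Perfect 5th above F#: C#
Minor 7th above F#: E
The 3rd = A


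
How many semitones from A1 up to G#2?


Reasoning:
Absolute semitone position = octave×12 + chromatic position
A1: 1×12 + 9 = 21
G#2: 2×12 + 8 = 32
Difference = 32 - 21 = 11
= 11 semitones


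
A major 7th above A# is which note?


A 7th spans 7 letter names, so from A we land on G
A major 7th = 11 semitones above A#
Spell G at that pitch: G##
= G##


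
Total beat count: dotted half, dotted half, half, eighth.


Beat values:
  dotted half = 3 beats
  dotted half = 3 beats
  half = 2 beats
  eighth = 0.5 beats
Sum = 3 + 3 + 2 + 0.5
= 8.5 beats


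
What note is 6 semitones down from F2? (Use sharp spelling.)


F2: chromatic position 5 in octave 2 → absolute = 2×12 + 5 = 29
Transpose down 6: 29 - 6 = 23
23 = 1×12 + 11 → B in octave 1
Result = B1
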